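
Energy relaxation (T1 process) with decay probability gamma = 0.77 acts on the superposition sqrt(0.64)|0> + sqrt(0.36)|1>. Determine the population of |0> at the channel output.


For amplitude damping with parameter gamma on state sqrt(a)|0> + sqrt(b)|1>:
alpha^2 = 0.64, beta^2 = 0.36
P(|0>) = alpha^2 + gamma * beta^2
= 0.64 + 0.77 * 0.36
= 0.64 + 0.2772
= 0.9172

0.9172


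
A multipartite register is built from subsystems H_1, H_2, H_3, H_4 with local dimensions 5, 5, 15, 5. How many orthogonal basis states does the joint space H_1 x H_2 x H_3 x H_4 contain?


dim(H_1 x H_2 x H_3 x H_4) = 5 * 5 * 15 * 5
= 25 * 15 * 5
= 375 * 5
= 1875

1875


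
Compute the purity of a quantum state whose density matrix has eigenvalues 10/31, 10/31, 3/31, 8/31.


tr(rho^2) = sum of eigenvalues squared
= (10/31)^2 + (10/31)^2 + (3/31)^2 + (8/31)^2
= (100 + 100 + 9 + 64) / 961
= 273/961
= 0.2841

0.2841


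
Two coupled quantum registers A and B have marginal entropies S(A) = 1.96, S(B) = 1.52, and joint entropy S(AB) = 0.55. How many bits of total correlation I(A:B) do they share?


I(A:B) = S(A) + S(B) - S(AB)
= 1.96 + 1.52 - 0.55
= 2.9300

2.9300


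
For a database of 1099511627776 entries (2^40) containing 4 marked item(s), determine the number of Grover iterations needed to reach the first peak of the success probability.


After j Grover iterations the success probability is P(j) = sin^2((2j+1)*theta), where sin(theta) = sqrt(k/N).
N = 2^40 = 1099511627776, k = 4
sin(theta) = sqrt(k/N) = 1.907348633e-06
theta = arcsin(sqrt(k/N)) = 1.907348633e-06 rad
P(j) reaches its first maximum when (2j+1)*theta is as close as possible to pi/2, i.e. j = round(pi/(4*theta) - 1/2).
pi/(4*theta) - 1/2 = 411774.3323
(For comparison, the common estimate pi/4 * sqrt(N/k) = 411774.8323; the exact maximiser is used here.)
Optimal iterations = 411774

411774


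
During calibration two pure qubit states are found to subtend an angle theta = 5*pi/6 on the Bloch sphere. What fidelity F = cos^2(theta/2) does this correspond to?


For states separated by angle theta on Bloch sphere:
F = cos^2(theta/2)
theta = 5*pi/6 = 2.6180
theta/2 = 1.3090
cos(theta/2) = 0.2588
F = 0.0670

0.0670


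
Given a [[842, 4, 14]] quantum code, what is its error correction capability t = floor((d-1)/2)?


Code parameters: [[842, 4, 14]], distance d = 14.
Number of correctable errors = floor((d-1)/2)
= floor((14 - 1)/2)
= floor(13/2)
= 6

6


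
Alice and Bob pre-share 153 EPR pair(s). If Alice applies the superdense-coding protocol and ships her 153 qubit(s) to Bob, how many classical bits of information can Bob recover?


Superdense coding allows 2 classical bits per shared entangled pair.
153 pair(s) -> 2 * 153 = 306 classical bits

306


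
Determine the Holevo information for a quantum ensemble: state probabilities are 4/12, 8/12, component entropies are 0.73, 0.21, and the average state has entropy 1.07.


chi = S(rho) - sum_i p_i * S(rho_i)
Weighted entropy = 4/12 * 0.73 + 8/12 * 0.21
= 0.3833
chi = 1.07 - 0.3833
= 0.6867

0.6867


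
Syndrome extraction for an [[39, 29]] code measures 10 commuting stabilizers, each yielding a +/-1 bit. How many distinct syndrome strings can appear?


Each stabilizer generator gives a binary (+1 or -1) measurement outcome.
With 10 independent generators:
Total syndromes = 2^10
= 1024

1024


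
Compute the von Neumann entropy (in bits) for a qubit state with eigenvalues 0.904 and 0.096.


S = -p*log2(p) - (1-p)*log2(1-p)
p = 0.9040, 1-p = 0.0960
= -0.9040 * log2(0.9040) - 0.0960 * log2(0.0960)
= -(-0.1316) - (-0.3246)
= 0.4562

0.4562


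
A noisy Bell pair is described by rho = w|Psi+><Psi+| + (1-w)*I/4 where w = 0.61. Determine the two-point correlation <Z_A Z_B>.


|Psi+> = (|01> + |10>)/sqrt(2)
For the pure Bell state, <Z_A Z_B> = -1 (Bell-state Pauli correlator).
The maximally-mixed part I/4 has tr(I/4 * P tensor P) = 0 for any traceless Pauli P.
So <Z_A Z_B>_rho = w * (-1) + (1 - w) * 0
= 0.61 * (-1)
= -0.6100

-0.6100


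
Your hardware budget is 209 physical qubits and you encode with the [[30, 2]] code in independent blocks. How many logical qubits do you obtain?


Each code block uses 30 physical qubits for 2 logical qubit(s).
Number of complete blocks = floor(209 / 30) = 6
Logical qubits = 6 * 2
= 12

12


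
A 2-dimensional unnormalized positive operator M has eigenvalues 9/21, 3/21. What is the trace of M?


tr(M) = sum of eigenvalues
= 9/21 + 3/21
= 12/21
= 0.5714

0.5714


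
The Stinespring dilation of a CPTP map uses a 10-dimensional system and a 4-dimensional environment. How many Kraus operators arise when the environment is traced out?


Tracing out the environment in an orthonormal basis {|i>_E} gives Kraus operators K_i = <i|_E U |0>_E.
Number of Kraus operators = dim(H_env) = d_env
= 4

4


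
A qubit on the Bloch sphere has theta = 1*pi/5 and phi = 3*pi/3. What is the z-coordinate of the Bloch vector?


theta = 0.6283, phi = 3.1416
r_z = cos(theta) = 0.8090

0.8090


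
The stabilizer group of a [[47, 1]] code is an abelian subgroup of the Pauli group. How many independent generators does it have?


For an [[n,k]] stabilizer code:
Number of stabilizer generators = n - k
= 47 - 1
= 46

46


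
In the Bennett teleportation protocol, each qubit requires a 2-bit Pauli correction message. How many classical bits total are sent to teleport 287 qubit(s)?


Quantum teleportation requires 2 classical bits per qubit teleported.
287 qubit(s) -> 2 * 287 = 574 classical bits

574


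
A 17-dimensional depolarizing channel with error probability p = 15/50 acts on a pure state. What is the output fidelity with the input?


F = (1-p) + p/d
= (1 - 0.3000) + 0.3000/17
= 0.7000 + 0.0176
= 0.7176

0.7176


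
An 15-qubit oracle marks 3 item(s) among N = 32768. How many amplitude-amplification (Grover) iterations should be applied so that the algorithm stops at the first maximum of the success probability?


After j Grover iterations the success probability is P(j) = sin^2((2j+1)*theta), where sin(theta) = sqrt(k/N).
N = 2^15 = 32768, k = 3
sin(theta) = sqrt(k/N) = 0.009568319308
theta = arcsin(sqrt(k/N)) = 0.009568465315 rad
P(j) reaches its first maximum when (2j+1)*theta is as close as possible to pi/2, i.e. j = round(pi/(4*theta) - 1/2).
pi/(4*theta) - 1/2 = 81.5819
(For comparison, the common estimate pi/4 * sqrt(N/k) = 82.0832; the exact maximiser is used here.)
Optimal iterations = 82

82


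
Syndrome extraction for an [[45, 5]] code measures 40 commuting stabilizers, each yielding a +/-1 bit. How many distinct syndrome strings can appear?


Each stabilizer generator gives a binary (+1 or -1) measurement outcome.
With 40 independent generators:
Total syndromes = 2^40
= 1099511627776

1099511627776


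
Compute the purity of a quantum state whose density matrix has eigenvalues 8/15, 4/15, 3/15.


tr(rho^2) = sum of eigenvalues squared
= (8/15)^2 + (4/15)^2 + (3/15)^2
= (64 + 16 + 9) / 225
= 89/225
= 0.3956

0.3956


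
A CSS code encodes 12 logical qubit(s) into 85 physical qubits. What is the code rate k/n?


Code rate R = k/n
= 12/85
= 0.1412

0.1412


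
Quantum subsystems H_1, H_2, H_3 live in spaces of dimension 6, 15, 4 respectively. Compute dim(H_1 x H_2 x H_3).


dim(H_1 x H_2 x H_3) = 6 * 15 * 4
= 90 * 4
= 360

360


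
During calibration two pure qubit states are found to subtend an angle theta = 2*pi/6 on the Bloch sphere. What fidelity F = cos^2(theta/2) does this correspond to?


For states separated by angle theta on Bloch sphere:
F = cos^2(theta/2)
theta = 2*pi/6 = 1.0472
theta/2 = 0.5236
cos(theta/2) = 0.8660
F = 0.7500

0.7500


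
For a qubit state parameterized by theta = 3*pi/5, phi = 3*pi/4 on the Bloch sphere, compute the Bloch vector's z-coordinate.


theta = 1.8850, phi = 2.3562
r_z = cos(theta) = -0.3090

-0.3090


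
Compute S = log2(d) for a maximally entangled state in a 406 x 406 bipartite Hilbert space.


For a maximally entangled state in d x d:
S = log2(d) = log2(406)
= 8.6653

8.6653


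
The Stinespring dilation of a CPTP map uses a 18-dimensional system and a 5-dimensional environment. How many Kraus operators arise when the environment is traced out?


Tracing out the environment in an orthonormal basis {|i>_E} gives Kraus operators K_i = <i|_E U |0>_E.
Number of Kraus operators = dim(H_env) = d_env
= 5

5


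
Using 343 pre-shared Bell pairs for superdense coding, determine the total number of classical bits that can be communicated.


Superdense coding allows 2 classical bits per shared entangled pair.
343 pair(s) -> 2 * 343 = 686 classical bits

686


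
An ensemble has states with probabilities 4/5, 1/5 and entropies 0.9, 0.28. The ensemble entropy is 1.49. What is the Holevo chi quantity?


chi = S(rho) - sum_i p_i * S(rho_i)
Weighted entropy = 4/5 * 0.9 + 1/5 * 0.28
= 0.7760
chi = 1.49 - 0.7760
= 0.7140

0.7140


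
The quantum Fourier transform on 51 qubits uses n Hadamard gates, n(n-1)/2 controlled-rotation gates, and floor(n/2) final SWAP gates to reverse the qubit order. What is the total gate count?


Hadamard gates: 51
Controlled rotations: n*(n-1)/2 = 51*50/2 = 1275
SWAP gates: floor(n/2) = floor(51/2) = 25
Total = 51 + 1275 + 25
= 1351

1351


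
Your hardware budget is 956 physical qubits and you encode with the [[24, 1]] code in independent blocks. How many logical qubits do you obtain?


Each code block uses 24 physical qubits for 1 logical qubit(s).
Number of complete blocks = floor(956 / 24) = 39
Logical qubits = 39 * 1
= 39

39


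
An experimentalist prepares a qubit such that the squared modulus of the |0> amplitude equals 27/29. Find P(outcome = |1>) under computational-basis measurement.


|alpha|^2 = 27/29 = 0.9310
|beta|^2 = 1 - 27/29 = 2/29 = 0.0690
P(|1>) = |beta|^2 = 0.0690

0.0690


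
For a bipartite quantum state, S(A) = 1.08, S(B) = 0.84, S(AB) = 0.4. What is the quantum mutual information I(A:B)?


I(A:B) = S(A) + S(B) - S(AB)
= 1.08 + 0.84 - 0.4
= 1.5200

1.5200


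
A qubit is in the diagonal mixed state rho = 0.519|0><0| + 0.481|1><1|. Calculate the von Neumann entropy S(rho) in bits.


S = -p*log2(p) - (1-p)*log2(1-p)
p = 0.5190, 1-p = 0.4810
= -0.5190 * log2(0.5190) - 0.4810 * log2(0.4810)
= -(-0.4911) - (-0.5079)
= 0.9990

0.9990


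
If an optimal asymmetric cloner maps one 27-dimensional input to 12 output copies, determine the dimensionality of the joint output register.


Output space = H^(tensor 12) where dim(H) = 27
dim = 27^12
= 729 (after 2 factors)
= 19683 (after 3 factors)
= 531441 (after 4 factors)
= 14348907 (after 5 factors)
= 387420489 (after 6 factors)
= 10460353203 (after 7 factors)
= 282429536481 (after 8 factors)
= 7625597484987 (after 9 factors)
= 205891132094649 (after 10 factors)
= 5559060566555523 (after 11 factors)
= 150094635296999121 (after 12 factors)
= 150094635296999121

150094635296999121


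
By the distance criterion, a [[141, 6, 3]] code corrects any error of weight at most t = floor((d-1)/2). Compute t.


Code parameters: [[141, 6, 3]], distance d = 3.
Number of correctable errors = floor((d-1)/2)
= floor((3 - 1)/2)
= floor(2/2)
= 1

1


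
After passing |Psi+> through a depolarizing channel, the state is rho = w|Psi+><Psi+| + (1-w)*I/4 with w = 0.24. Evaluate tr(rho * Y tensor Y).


|Psi+> = (|01> + |10>)/sqrt(2)
For the pure Bell state, <Y_A Y_B> = +1 (Bell-state Pauli correlator).
The maximally-mixed part I/4 has tr(I/4 * P tensor P) = 0 for any traceless Pauli P.
So <Y_A Y_B>_rho = w * (+1) + (1 - w) * 0
= 0.24 * (+1)
= 0.2400

0.2400


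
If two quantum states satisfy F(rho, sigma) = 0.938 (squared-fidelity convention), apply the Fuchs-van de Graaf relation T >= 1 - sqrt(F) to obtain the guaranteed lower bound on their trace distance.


Fuchs-van de Graaf (squared-fidelity convention): 1 - sqrt(F) <= T <= sqrt(1 - F).
Lower bound: T >= 1 - sqrt(F)
sqrt(F) = sqrt(0.938) = 0.9685
T >= 1 - 0.9685
T >= 0.0315

0.0315


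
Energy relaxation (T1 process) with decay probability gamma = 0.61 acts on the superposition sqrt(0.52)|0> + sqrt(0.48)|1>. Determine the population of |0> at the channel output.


For amplitude damping with parameter gamma on state sqrt(a)|0> + sqrt(b)|1>:
alpha^2 = 0.52, beta^2 = 0.48
P(|0>) = alpha^2 + gamma * beta^2
= 0.52 + 0.61 * 0.48
= 0.52 + 0.2928
= 0.8128

0.8128


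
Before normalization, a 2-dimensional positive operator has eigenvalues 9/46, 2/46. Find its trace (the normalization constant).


tr(M) = sum of eigenvalues
= 9/46 + 2/46
= 11/46
= 0.2391

0.2391


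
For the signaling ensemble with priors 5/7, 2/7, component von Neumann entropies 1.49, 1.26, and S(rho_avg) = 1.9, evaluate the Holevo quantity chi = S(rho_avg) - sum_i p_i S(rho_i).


chi = S(rho) - sum_i p_i * S(rho_i)
Weighted entropy = 5/7 * 1.49 + 2/7 * 1.26
= 1.4243
chi = 1.9 - 1.4243
= 0.4757

0.4757


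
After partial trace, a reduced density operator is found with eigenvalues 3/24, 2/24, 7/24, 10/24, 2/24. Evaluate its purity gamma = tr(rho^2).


tr(rho^2) = sum of eigenvalues squared
= (3/24)^2 + (2/24)^2 + (7/24)^2 + (10/24)^2 + (2/24)^2
= (9 + 4 + 49 + 100 + 4) / 576
= 166/576
= 0.2882

0.2882


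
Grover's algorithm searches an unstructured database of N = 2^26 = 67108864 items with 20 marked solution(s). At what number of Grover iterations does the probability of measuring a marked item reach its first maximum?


After j Grover iterations the success probability is P(j) = sin^2((2j+1)*theta), where sin(theta) = sqrt(k/N).
N = 2^26 = 67108864, k = 20
sin(theta) = sqrt(k/N) = 0.0005459150336
theta = arcsin(sqrt(k/N)) = 0.0005459150607 rad
P(j) reaches its first maximum when (2j+1)*theta is as close as possible to pi/2, i.e. j = round(pi/(4*theta) - 1/2).
pi/(4*theta) - 1/2 = 1438.1820
(For comparison, the common estimate pi/4 * sqrt(N/k) = 1438.6821; the exact maximiser is used here.)
Optimal iterations = 1438

1438


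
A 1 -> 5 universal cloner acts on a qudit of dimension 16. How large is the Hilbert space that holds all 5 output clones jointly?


Output space = H^(tensor 5) where dim(H) = 16
dim = 16^5
= 256 (after 2 factors)
= 4096 (after 3 factors)
= 65536 (after 4 factors)
= 1048576 (after 5 factors)
= 1048576

1048576


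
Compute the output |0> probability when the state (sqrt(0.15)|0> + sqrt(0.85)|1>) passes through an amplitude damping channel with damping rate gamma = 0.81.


For amplitude damping with parameter gamma on state sqrt(a)|0> + sqrt(b)|1>:
alpha^2 = 0.15, beta^2 = 0.85
P(|0>) = alpha^2 + gamma * beta^2
= 0.15 + 0.81 * 0.85
= 0.15 + 0.6885
= 0.8385

0.8385


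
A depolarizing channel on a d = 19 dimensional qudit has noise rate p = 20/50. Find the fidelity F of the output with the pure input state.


F = (1-p) + p/d
= (1 - 0.4000) + 0.4000/19
= 0.6000 + 0.0211
= 0.6211

0.6211


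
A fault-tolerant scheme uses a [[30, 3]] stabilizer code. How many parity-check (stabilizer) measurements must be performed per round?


For an [[n,k]] stabilizer code:
Number of stabilizer generators = n - k
= 30 - 3
= 27

27


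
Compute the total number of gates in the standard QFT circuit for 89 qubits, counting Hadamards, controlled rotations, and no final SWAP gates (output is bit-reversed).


Hadamard gates: 89
Controlled rotations: n*(n-1)/2 = 89*88/2 = 3916
SWAP gates: 0 (omitted)
Total = 89 + 3916
= 4005

4005


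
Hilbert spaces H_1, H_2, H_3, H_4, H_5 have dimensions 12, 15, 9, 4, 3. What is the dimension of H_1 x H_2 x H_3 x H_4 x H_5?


dim(H_1 x H_2 x H_3 x H_4 x H_5) = 12 * 15 * 9 * 4 * 3
= 180 * 9 * 4 * 3
= 1620 * 4 * 3
= 6480 * 3
= 19440

19440


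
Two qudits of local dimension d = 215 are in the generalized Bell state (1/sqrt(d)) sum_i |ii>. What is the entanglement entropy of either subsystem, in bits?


For a maximally entangled state in d x d:
S = log2(d) = log2(215)
= 7.7482

7.7482


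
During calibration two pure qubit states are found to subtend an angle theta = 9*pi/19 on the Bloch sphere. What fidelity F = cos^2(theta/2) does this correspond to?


For states separated by angle theta on Bloch sphere:
F = cos^2(theta/2)
theta = 9*pi/19 = 1.4881
theta/2 = 0.7441
cos(theta/2) = 0.7357
F = 0.5413

0.5413


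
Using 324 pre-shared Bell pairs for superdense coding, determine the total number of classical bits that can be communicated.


Superdense coding allows 2 classical bits per shared entangled pair.
324 pair(s) -> 2 * 324 = 648 classical bits

648


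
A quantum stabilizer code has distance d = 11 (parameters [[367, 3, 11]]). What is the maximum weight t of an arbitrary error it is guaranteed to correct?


Code parameters: [[367, 3, 11]], distance d = 11.
Number of correctable errors = floor((d-1)/2)
= floor((11 - 1)/2)
= floor(10/2)
= 5

5


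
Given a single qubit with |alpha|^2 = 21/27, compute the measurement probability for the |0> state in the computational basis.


|alpha|^2 = 21/27 = 0.7778
|beta|^2 = 1 - 21/27 = 6/27 = 0.2222
P(|0>) = |alpha|^2 = 0.7778

0.7778


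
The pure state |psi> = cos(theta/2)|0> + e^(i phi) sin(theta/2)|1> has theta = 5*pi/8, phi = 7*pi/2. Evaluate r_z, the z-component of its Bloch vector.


theta = 1.9635, phi = 10.9956
r_z = cos(theta) = -0.3827

-0.3827


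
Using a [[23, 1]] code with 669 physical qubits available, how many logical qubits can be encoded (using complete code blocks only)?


Each code block uses 23 physical qubits for 1 logical qubit(s).
Number of complete blocks = floor(669 / 23) = 29
Logical qubits = 29 * 1
= 29

29


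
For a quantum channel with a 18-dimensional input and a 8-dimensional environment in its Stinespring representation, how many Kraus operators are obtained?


Tracing out the environment in an orthonormal basis {|i>_E} gives Kraus operators K_i = <i|_E U |0>_E.
Number of Kraus operators = dim(H_env) = d_env
= 8

8


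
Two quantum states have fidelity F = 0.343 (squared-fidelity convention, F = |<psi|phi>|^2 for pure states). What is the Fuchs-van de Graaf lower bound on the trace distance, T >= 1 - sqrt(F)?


Fuchs-van de Graaf (squared-fidelity convention): 1 - sqrt(F) <= T <= sqrt(1 - F).
Lower bound: T >= 1 - sqrt(F)
sqrt(F) = sqrt(0.343) = 0.5857
T >= 1 - 0.5857
T >= 0.4143

0.4143


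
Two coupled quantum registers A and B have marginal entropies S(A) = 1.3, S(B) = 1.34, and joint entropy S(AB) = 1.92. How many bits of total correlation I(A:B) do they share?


I(A:B) = S(A) + S(B) - S(AB)
= 1.3 + 1.34 - 1.92
= 0.7200

0.7200


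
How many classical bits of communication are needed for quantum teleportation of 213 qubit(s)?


Quantum teleportation requires 2 classical bits per qubit teleported.
213 qubit(s) -> 2 * 213 = 426 classical bits

426


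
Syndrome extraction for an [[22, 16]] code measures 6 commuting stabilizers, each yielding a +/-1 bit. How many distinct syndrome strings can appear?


Each stabilizer generator gives a binary (+1 or -1) measurement outcome.
With 6 independent generators:
Total syndromes = 2^6
= 64

64


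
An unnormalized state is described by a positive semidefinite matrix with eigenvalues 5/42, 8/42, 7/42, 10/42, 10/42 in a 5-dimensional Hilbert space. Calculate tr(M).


tr(M) = sum of eigenvalues
= 5/42 + 8/42 + 7/42 + 10/42 + 10/42
= 40/42
= 0.9524

0.9524


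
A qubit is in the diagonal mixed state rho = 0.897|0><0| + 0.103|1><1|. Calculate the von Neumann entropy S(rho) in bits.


S = -p*log2(p) - (1-p)*log2(1-p)
p = 0.8970, 1-p = 0.1030
= -0.8970 * log2(0.8970) - 0.1030 * log2(0.1030)
= -(-0.1407) - (-0.3378)
= 0.4784

0.4784


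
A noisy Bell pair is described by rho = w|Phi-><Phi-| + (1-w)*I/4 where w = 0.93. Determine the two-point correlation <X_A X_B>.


|Phi-> = (|00> - |11>)/sqrt(2)
For the pure Bell state, <X_A X_B> = -1 (Bell-state Pauli correlator).
The maximally-mixed part I/4 has tr(I/4 * P tensor P) = 0 for any traceless Pauli P.
So <X_A X_B>_rho = w * (-1) + (1 - w) * 0
= 0.93 * (-1)
= -0.9300

-0.9300


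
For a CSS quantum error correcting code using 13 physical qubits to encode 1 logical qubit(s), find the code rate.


Code rate R = k/n
= 1/13
= 0.0769

0.0769


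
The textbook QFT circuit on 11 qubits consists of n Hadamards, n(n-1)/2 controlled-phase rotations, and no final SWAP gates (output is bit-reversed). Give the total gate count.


Hadamard gates: 11
Controlled rotations: n*(n-1)/2 = 11*10/2 = 55
SWAP gates: 0 (omitted)
Total = 11 + 55
= 66

66


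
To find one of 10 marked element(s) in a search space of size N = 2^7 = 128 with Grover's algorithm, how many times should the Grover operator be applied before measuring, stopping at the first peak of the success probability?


After j Grover iterations the success probability is P(j) = sin^2((2j+1)*theta), where sin(theta) = sqrt(k/N).
N = 2^7 = 128, k = 10
sin(theta) = sqrt(k/N) = 0.2795084972
theta = arcsin(sqrt(k/N)) = 0.2832821653 rad
P(j) reaches its first maximum when (2j+1)*theta is as close as possible to pi/2, i.e. j = round(pi/(4*theta) - 1/2).
pi/(4*theta) - 1/2 = 2.2725
(For comparison, the common estimate pi/4 * sqrt(N/k) = 2.8099; the exact maximiser is used here.)
Optimal iterations = 2

2


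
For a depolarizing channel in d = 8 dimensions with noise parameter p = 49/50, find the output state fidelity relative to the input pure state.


F = (1-p) + p/d
= (1 - 0.9800) + 0.9800/8
= 0.0200 + 0.1225
= 0.1425

0.1425


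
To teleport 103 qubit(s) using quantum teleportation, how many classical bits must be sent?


Quantum teleportation requires 2 classical bits per qubit teleported.
103 qubit(s) -> 2 * 103 = 206 classical bits

206


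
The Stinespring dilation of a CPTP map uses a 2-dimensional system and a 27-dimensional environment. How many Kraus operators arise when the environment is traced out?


Tracing out the environment in an orthonormal basis {|i>_E} gives Kraus operators K_i = <i|_E U |0>_E.
Number of Kraus operators = dim(H_env) = d_env
= 27

27


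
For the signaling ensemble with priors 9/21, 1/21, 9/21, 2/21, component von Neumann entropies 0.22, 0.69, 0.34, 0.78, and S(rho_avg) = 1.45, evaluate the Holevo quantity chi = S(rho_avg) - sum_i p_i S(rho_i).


chi = S(rho) - sum_i p_i * S(rho_i)
Weighted entropy = 9/21 * 0.22 + 1/21 * 0.69 + 9/21 * 0.34 + 2/21 * 0.78
= 0.3471
chi = 1.45 - 0.3471
= 1.1029

1.1029


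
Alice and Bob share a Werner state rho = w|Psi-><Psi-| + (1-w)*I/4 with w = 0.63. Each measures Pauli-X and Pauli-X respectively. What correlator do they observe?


|Psi-> = (|01> - |10>)/sqrt(2)
For the pure Bell state, <X_A X_B> = -1 (Bell-state Pauli correlator).
The maximally-mixed part I/4 has tr(I/4 * P tensor P) = 0 for any traceless Pauli P.
So <X_A X_B>_rho = w * (-1) + (1 - w) * 0
= 0.63 * (-1)
= -0.6300

-0.6300


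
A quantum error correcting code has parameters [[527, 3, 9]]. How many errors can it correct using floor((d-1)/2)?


Code parameters: [[527, 3, 9]], distance d = 9.
Number of correctable errors = floor((d-1)/2)
= floor((9 - 1)/2)
= floor(8/2)
= 4

4


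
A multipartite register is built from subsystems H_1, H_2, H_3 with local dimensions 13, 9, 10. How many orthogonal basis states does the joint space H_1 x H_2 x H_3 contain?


dim(H_1 x H_2 x H_3) = 13 * 9 * 10
= 117 * 10
= 1170

1170


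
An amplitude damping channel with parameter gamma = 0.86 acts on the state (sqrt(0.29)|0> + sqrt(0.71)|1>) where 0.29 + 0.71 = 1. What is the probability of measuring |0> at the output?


For amplitude damping with parameter gamma on state sqrt(a)|0> + sqrt(b)|1>:
alpha^2 = 0.29, beta^2 = 0.71
P(|0>) = alpha^2 + gamma * beta^2
= 0.29 + 0.86 * 0.71
= 0.29 + 0.6106
= 0.9006

0.9006


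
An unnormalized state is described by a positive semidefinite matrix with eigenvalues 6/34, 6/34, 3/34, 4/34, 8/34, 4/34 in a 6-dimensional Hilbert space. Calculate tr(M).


tr(M) = sum of eigenvalues
= 6/34 + 6/34 + 3/34 + 4/34 + 8/34 + 4/34
= 31/34
= 0.9118

0.9118


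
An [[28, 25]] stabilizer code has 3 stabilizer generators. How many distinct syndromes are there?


Each stabilizer generator gives a binary (+1 or -1) measurement outcome.
With 3 independent generators:
Total syndromes = 2^3
= 8

8


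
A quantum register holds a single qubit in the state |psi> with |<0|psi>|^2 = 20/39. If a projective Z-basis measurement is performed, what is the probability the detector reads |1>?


|alpha|^2 = 20/39 = 0.5128
|beta|^2 = 1 - 20/39 = 19/39 = 0.4872
P(|1>) = |beta|^2 = 0.4872

0.4872


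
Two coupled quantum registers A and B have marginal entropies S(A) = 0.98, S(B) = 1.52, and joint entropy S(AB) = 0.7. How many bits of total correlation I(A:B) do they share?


I(A:B) = S(A) + S(B) - S(AB)
= 0.98 + 1.52 - 0.7
= 1.8000

1.8000


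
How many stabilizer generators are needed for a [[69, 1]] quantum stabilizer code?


For an [[n,k]] stabilizer code:
Number of stabilizer generators = n - k
= 69 - 1
= 68

68


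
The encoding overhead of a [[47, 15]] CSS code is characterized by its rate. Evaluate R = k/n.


Code rate R = k/n
= 15/47
= 0.3191

0.3191


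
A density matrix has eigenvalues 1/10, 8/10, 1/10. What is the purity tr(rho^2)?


tr(rho^2) = sum of eigenvalues squared
= (1/10)^2 + (8/10)^2 + (1/10)^2
= (1 + 64 + 1) / 100
= 66/100
= 0.6600

0.6600


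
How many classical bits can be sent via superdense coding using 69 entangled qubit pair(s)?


Superdense coding allows 2 classical bits per shared entangled pair.
69 pair(s) -> 2 * 69 = 138 classical bits

138


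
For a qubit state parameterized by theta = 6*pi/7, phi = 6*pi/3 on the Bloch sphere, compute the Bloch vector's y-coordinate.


theta = 2.6928, phi = 6.2832
r_y = sin(theta)*sin(phi) = 0.4339 * 0.0000
r_y = 0.0000

0.0000


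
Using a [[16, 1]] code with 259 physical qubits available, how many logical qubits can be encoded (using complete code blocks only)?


Each code block uses 16 physical qubits for 1 logical qubit(s).
Number of complete blocks = floor(259 / 16) = 16
Logical qubits = 16 * 1
= 16

16


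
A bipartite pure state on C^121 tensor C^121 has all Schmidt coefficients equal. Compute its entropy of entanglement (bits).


For a maximally entangled state in d x d:
S = log2(d) = log2(121)
= 6.9189

6.9189


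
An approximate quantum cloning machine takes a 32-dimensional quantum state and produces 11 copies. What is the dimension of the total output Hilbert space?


Output space = H^(tensor 11) where dim(H) = 32
dim = 32^11
= 1024 (after 2 factors)
= 32768 (after 3 factors)
= 1048576 (after 4 factors)
= 33554432 (after 5 factors)
= 1073741824 (after 6 factors)
= 34359738368 (after 7 factors)
= 1099511627776 (after 8 factors)
= 35184372088832 (after 9 factors)
= 1125899906842624 (after 10 factors)
= 36028797018963968 (after 11 factors)
= 36028797018963968

36028797018963968


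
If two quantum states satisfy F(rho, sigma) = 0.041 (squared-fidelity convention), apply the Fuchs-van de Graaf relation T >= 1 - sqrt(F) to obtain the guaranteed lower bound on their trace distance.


Fuchs-van de Graaf (squared-fidelity convention): 1 - sqrt(F) <= T <= sqrt(1 - F).
Lower bound: T >= 1 - sqrt(F)
sqrt(F) = sqrt(0.041) = 0.2025
T >= 1 - 0.2025
T >= 0.7975

0.7975


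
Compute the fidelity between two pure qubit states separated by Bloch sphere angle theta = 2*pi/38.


For states separated by angle theta on Bloch sphere:
F = cos^2(theta/2)
theta = 2*pi/38 = 0.1653
theta/2 = 0.0827
cos(theta/2) = 0.9966
F = 0.9932

0.9932


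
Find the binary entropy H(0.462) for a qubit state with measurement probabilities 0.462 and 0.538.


S = -p*log2(p) - (1-p)*log2(1-p)
p = 0.4620, 1-p = 0.5380
= -0.4620 * log2(0.4620) - 0.5380 * log2(0.5380)
= -(-0.5147) - (-0.4811)
= 0.9958

0.9958


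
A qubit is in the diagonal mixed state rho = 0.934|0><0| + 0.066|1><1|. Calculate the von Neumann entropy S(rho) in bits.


S = -p*log2(p) - (1-p)*log2(1-p)
p = 0.9340, 1-p = 0.0660
= -0.9340 * log2(0.9340) - 0.0660 * log2(0.0660)
= -(-0.0920) - (-0.2588)
= 0.3508

0.3508


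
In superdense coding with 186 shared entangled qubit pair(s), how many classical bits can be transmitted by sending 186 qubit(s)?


Superdense coding allows 2 classical bits per shared entangled pair.
186 pair(s) -> 2 * 186 = 372 classical bits

372


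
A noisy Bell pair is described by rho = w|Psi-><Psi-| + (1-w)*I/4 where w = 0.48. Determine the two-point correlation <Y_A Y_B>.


|Psi-> = (|01> - |10>)/sqrt(2)
For the pure Bell state, <Y_A Y_B> = -1 (Bell-state Pauli correlator).
The maximally-mixed part I/4 has tr(I/4 * P tensor P) = 0 for any traceless Pauli P.
So <Y_A Y_B>_rho = w * (-1) + (1 - w) * 0
= 0.48 * (-1)
= -0.4800

-0.4800


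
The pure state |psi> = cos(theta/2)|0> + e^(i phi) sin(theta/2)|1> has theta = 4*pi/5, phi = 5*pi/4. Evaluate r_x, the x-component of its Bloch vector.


theta = 2.5133, phi = 3.9270
r_x = sin(theta)*cos(phi) = 0.5878 * -0.7071
r_x = -0.4156

-0.4156


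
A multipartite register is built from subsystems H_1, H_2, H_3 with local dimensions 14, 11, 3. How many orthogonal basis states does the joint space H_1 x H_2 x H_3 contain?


dim(H_1 x H_2 x H_3) = 14 * 11 * 3
= 154 * 3
= 462

462


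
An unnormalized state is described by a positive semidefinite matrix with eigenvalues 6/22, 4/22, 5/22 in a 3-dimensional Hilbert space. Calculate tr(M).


tr(M) = sum of eigenvalues
= 6/22 + 4/22 + 5/22
= 15/22
= 0.6818

0.6818


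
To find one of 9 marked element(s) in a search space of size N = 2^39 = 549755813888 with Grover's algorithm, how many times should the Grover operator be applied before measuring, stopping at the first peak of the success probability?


After j Grover iterations the success probability is P(j) = sin^2((2j+1)*theta), where sin(theta) = sqrt(k/N).
N = 2^39 = 549755813888, k = 9
sin(theta) = sqrt(k/N) = 4.046097457e-06
theta = arcsin(sqrt(k/N)) = 4.046097457e-06 rad
P(j) reaches its first maximum when (2j+1)*theta is as close as possible to pi/2, i.e. j = round(pi/(4*theta) - 1/2).
pi/(4*theta) - 1/2 = 194112.0175
(For comparison, the common estimate pi/4 * sqrt(N/k) = 194112.5175; the exact maximiser is used here.)
Optimal iterations = 194112

194112


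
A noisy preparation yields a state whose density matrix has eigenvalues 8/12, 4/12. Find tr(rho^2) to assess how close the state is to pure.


tr(rho^2) = sum of eigenvalues squared
= (8/12)^2 + (4/12)^2
= (64 + 16) / 144
= 80/144
= 0.5556

0.5556


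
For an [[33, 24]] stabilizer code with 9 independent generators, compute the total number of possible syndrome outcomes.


Each stabilizer generator gives a binary (+1 or -1) measurement outcome.
With 9 independent generators:
Total syndromes = 2^9
= 512

512


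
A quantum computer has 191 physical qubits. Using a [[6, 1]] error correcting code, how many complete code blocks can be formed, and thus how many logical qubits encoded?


Each code block uses 6 physical qubits for 1 logical qubit(s).
Number of complete blocks = floor(191 / 6) = 31
Logical qubits = 31 * 1
= 31

31


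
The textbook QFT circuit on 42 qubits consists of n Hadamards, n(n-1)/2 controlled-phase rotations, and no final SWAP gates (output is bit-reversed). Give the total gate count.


Hadamard gates: 42
Controlled rotations: n*(n-1)/2 = 42*41/2 = 861
SWAP gates: 0 (omitted)
Total = 42 + 861
= 903

903


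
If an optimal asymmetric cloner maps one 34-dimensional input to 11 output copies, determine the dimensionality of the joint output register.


Output space = H^(tensor 11) where dim(H) = 34
dim = 34^11
= 1156 (after 2 factors)
= 39304 (after 3 factors)
= 1336336 (after 4 factors)
= 45435424 (after 5 factors)
= 1544804416 (after 6 factors)
= 52523350144 (after 7 factors)
= 1785793904896 (after 8 factors)
= 60716992766464 (after 9 factors)
= 2064377754059776 (after 10 factors)
= 70188843638032384 (after 11 factors)
= 70188843638032384

70188843638032384


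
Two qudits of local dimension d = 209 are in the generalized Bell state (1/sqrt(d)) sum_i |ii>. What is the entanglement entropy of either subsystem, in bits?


For a maximally entangled state in d x d:
S = log2(d) = log2(209)
= 7.7074

7.7074


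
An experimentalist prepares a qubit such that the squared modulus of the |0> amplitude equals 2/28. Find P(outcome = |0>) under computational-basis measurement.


|alpha|^2 = 2/28 = 0.0714
|beta|^2 = 1 - 2/28 = 26/28 = 0.9286
P(|0>) = |alpha|^2 = 0.0714

0.0714


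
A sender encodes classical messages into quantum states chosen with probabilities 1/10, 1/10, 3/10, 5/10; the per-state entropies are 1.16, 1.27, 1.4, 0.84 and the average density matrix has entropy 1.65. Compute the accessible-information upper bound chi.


chi = S(rho) - sum_i p_i * S(rho_i)
Weighted entropy = 1/10 * 1.16 + 1/10 * 1.27 + 3/10 * 1.4 + 5/10 * 0.84
= 1.0830
chi = 1.65 - 1.0830
= 0.5670

0.5670


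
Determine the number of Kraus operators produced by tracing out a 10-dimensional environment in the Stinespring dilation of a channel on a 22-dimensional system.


Tracing out the environment in an orthonormal basis {|i>_E} gives Kraus operators K_i = <i|_E U |0>_E.
Number of Kraus operators = dim(H_env) = d_env
= 10

10


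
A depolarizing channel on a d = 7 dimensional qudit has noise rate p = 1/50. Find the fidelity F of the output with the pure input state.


F = (1-p) + p/d
= (1 - 0.0200) + 0.0200/7
= 0.9800 + 0.0029
= 0.9829

0.9829


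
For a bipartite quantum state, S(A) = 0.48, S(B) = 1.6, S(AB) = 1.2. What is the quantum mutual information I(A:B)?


I(A:B) = S(A) + S(B) - S(AB)
= 0.48 + 1.6 - 1.2
= 0.8800

0.8800


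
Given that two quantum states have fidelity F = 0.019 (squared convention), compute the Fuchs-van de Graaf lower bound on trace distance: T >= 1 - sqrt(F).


Fuchs-van de Graaf (squared-fidelity convention): 1 - sqrt(F) <= T <= sqrt(1 - F).
Lower bound: T >= 1 - sqrt(F)
sqrt(F) = sqrt(0.019) = 0.1378
T >= 1 - 0.1378
T >= 0.8622

0.8622


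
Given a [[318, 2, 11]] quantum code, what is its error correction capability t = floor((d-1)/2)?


Code parameters: [[318, 2, 11]], distance d = 11.
Number of correctable errors = floor((d-1)/2)
= floor((11 - 1)/2)
= floor(10/2)
= 5

5


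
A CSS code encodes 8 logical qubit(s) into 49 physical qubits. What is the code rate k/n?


Code rate R = k/n
= 8/49
= 0.1633

0.1633


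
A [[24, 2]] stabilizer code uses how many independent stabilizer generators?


For an [[n,k]] stabilizer code:
Number of stabilizer generators = n - k
= 24 - 2
= 22

22


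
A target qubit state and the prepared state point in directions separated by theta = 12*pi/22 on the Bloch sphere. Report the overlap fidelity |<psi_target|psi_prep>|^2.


For states separated by angle theta on Bloch sphere:
F = cos^2(theta/2)
theta = 12*pi/22 = 1.7136
theta/2 = 0.8568
cos(theta/2) = 0.6549
F = 0.4288

0.4288


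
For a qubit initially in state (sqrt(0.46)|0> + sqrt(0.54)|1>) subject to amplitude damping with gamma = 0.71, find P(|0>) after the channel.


For amplitude damping with parameter gamma on state sqrt(a)|0> + sqrt(b)|1>:
alpha^2 = 0.46, beta^2 = 0.54
P(|0>) = alpha^2 + gamma * beta^2
= 0.46 + 0.71 * 0.54
= 0.46 + 0.3834
= 0.8434

0.8434


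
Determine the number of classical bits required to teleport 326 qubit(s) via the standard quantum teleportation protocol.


Quantum teleportation requires 2 classical bits per qubit teleported.
326 qubit(s) -> 2 * 326 = 652 classical bits

652


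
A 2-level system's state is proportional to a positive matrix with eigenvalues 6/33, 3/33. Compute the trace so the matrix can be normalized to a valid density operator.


tr(M) = sum of eigenvalues
= 6/33 + 3/33
= 9/33
= 0.2727

0.2727


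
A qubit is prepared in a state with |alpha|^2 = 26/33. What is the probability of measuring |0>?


|alpha|^2 = 26/33 = 0.7879
|beta|^2 = 1 - 26/33 = 7/33 = 0.2121
P(|0>) = |alpha|^2 = 0.7879

0.7879


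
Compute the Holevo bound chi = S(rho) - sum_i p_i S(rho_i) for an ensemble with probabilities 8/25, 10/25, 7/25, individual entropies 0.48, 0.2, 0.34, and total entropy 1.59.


chi = S(rho) - sum_i p_i * S(rho_i)
Weighted entropy = 8/25 * 0.48 + 10/25 * 0.2 + 7/25 * 0.34
= 0.3288
chi = 1.59 - 0.3288
= 1.2612

1.2612


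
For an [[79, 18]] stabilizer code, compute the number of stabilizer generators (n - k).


For an [[n,k]] stabilizer code:
Number of stabilizer generators = n - k
= 79 - 18
= 61

61


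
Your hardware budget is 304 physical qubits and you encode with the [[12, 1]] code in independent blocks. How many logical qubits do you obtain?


Each code block uses 12 physical qubits for 1 logical qubit(s).
Number of complete blocks = floor(304 / 12) = 25
Logical qubits = 25 * 1
= 25

25


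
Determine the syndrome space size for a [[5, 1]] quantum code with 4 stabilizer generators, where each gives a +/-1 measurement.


Each stabilizer generator gives a binary (+1 or -1) measurement outcome.
With 4 independent generators:
Total syndromes = 2^4
= 16

16


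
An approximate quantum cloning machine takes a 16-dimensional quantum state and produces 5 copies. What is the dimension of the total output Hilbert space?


Output space = H^(tensor 5) where dim(H) = 16
dim = 16^5
= 256 (after 2 factors)
= 4096 (after 3 factors)
= 65536 (after 4 factors)
= 1048576 (after 5 factors)
= 1048576

1048576


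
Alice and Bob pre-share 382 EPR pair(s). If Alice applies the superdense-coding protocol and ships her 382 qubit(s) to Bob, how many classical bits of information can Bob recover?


Superdense coding allows 2 classical bits per shared entangled pair.
382 pair(s) -> 2 * 382 = 764 classical bits

764


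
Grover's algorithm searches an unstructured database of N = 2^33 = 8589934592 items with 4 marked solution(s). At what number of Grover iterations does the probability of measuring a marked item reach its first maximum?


After j Grover iterations the success probability is P(j) = sin^2((2j+1)*theta), where sin(theta) = sqrt(k/N).
N = 2^33 = 8589934592, k = 4
sin(theta) = sqrt(k/N) = 2.157918644e-05
theta = arcsin(sqrt(k/N)) = 2.157918644e-05 rad
P(j) reaches its first maximum when (2j+1)*theta is as close as possible to pi/2, i.e. j = round(pi/(4*theta) - 1/2).
pi/(4*theta) - 1/2 = 36395.5970
(For comparison, the common estimate pi/4 * sqrt(N/k) = 36396.0970; the exact maximiser is used here.)
Optimal iterations = 36396

36396


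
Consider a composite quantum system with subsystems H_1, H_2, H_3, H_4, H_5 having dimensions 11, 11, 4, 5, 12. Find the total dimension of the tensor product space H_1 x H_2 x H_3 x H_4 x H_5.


dim(H_1 x H_2 x H_3 x H_4 x H_5) = 11 * 11 * 4 * 5 * 12
= 121 * 4 * 5 * 12
= 484 * 5 * 12
= 2420 * 12
= 29040

29040


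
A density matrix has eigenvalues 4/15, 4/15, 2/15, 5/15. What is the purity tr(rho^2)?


tr(rho^2) = sum of eigenvalues squared
= (4/15)^2 + (4/15)^2 + (2/15)^2 + (5/15)^2
= (16 + 16 + 4 + 25) / 225
= 61/225
= 0.2711

0.2711


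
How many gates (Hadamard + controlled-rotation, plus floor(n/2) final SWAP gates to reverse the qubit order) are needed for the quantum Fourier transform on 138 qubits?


Hadamard gates: 138
Controlled rotations: n*(n-1)/2 = 138*137/2 = 9453
SWAP gates: floor(n/2) = floor(138/2) = 69
Total = 138 + 9453 + 69
= 9660

9660


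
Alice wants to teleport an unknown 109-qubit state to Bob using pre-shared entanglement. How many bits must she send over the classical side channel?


Quantum teleportation requires 2 classical bits per qubit teleported.
109 qubit(s) -> 2 * 109 = 218 classical bits

218


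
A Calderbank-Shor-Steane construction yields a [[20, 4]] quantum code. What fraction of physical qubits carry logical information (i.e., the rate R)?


Code rate R = k/n
= 4/20
= 0.2000

0.2000
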